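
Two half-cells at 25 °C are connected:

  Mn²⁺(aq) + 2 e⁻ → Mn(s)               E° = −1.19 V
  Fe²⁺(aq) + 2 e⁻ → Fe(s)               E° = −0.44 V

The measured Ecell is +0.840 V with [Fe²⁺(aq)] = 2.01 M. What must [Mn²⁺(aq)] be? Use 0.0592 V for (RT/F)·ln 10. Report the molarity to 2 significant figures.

0.0018 M

The Fe²⁺/Fe couple has the larger reduction potential, so it is the cathode: E°cell = −0.44 − (−1.19) = +0.75 V and n = 2.
Rearranging E = E° − (0.0592/n)·log Q gives log Q = 2(+0.75 − (+0.840))/0.0592 = −3.041.
The balanced reaction is Fe²⁺(aq) + Mn(s) → Fe(s) + Mn²⁺(aq), so Q = [Mn²⁺(aq)] / [Fe²⁺(aq)].
Substituting the known concentrations and solving, log [Mn²⁺(aq)] = −2.738 and [Mn²⁺(aq)] = 0.0018 M.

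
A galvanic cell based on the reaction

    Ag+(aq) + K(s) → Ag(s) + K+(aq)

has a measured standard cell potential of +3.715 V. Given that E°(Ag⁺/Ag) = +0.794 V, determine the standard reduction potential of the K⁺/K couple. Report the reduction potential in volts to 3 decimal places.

−2.921 V

In the reaction as written the Ag⁺/Ag couple is reduced (cathode) and K⁺/K is oxidized (anode), so E°cell = E°(Ag⁺/Ag) − E°(K⁺/K).
E°(K⁺/K) = E°(cathode) − E°cell = +0.794 − (+3.715) = −2.921 V.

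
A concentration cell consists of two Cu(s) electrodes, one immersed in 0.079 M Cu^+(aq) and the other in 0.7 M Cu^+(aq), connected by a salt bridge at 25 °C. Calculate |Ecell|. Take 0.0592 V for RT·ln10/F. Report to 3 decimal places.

For a concentration cell E°cell = 0, since both electrodes use the same couple.
The compartment with the higher Cu^+(aq) concentration (0.7 M) acts as the cathode; ions are reduced there and produced at the dilute (0.079 M) anode.
With n = 1, Ecell = −(0.0592/1)·log([dilute]/[conc]) = −(0.0592/1)·log(0.079/0.7) = +0.056 V.

0.056 V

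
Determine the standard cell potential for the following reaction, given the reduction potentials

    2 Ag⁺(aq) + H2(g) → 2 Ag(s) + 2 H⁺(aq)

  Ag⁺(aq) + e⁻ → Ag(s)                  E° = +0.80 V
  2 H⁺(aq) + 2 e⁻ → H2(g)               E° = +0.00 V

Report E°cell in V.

+0.80 V

Ag⁺(aq) gains electrons, so the Ag⁺/Ag couple is the cathode; the 2H⁺/H₂ couple is the anode.
E°cell = E°(cathode) − E°(anode) = +0.80 − (+0.00) = +0.80 V.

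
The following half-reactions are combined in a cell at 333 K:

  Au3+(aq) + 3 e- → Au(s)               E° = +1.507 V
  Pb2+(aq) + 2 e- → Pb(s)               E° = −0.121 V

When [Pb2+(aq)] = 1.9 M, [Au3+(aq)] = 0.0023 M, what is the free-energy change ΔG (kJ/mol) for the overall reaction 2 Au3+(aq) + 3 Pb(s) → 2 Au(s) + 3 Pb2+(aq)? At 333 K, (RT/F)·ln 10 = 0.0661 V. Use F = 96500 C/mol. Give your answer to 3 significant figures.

−904 kJ/mol

E°cell = +1.507 − (−0.121) = +1.628 V; the balanced reaction transfers n = 6 electrons.
The reaction quotient is [Pb2+(aq)]^3 / [Au3+(aq)]^2 = 1.3×10^6; by Nernst, E = +1.628 − (0.0661/6)(6.113) = +1.5607 V.
Then ΔG = −nFE = −6 × 96500 × +1.5607 J/mol = −904 kJ/mol.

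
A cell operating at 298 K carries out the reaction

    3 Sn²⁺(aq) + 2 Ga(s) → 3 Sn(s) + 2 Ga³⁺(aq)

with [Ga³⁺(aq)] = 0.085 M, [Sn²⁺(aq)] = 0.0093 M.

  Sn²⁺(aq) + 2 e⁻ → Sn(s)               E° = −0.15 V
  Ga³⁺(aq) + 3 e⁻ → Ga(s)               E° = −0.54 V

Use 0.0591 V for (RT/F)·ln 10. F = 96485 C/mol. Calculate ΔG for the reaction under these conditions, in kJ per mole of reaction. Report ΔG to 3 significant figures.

E°cell = −0.15 − (−0.54) = +0.39 V; the balanced reaction transfers n = 6 electrons.
The reaction quotient is [Ga³⁺(aq)]^2 / [Sn²⁺(aq)]^3 = 8.98×10^3; by Nernst, E = +0.39 − (0.0591/6)(3.953) = +0.3511 V.
Then ΔG = −nFE = −6 × 96485 × +0.3511 J/mol = −203 kJ/mol.

−203 kJ/mol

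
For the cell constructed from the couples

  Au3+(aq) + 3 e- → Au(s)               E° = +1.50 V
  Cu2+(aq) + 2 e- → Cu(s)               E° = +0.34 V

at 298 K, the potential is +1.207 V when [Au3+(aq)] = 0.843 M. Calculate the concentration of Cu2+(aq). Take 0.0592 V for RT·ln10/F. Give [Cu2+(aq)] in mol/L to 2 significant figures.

The Au³⁺/Au couple has the larger reduction potential, so it is the cathode: E°cell = +1.50 − (+0.34) = +1.16 V and n = 6.
From the Nernst equation, log Q = n(E° − E)/0.0592 = 6·(+1.16 − (+1.207))/0.0592 = −4.764.
Balancing electrons gives 2 Au3+(aq) + 3 Cu(s) → 2 Au(s) + 3 Cu2+(aq); thus Q = [Cu2+(aq)]^3 / [Au3+(aq)]^2.
Substituting the known concentrations and solving, log [Cu2+(aq)] = −1.637 and [Cu2+(aq)] = 0.023 M.

0.023 M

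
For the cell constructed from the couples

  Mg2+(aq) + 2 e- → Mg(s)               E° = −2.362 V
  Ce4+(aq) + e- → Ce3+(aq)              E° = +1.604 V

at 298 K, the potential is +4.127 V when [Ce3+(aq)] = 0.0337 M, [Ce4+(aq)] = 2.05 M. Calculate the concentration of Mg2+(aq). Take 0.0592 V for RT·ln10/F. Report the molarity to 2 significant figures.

0.013 M

With Ce⁴⁺/Ce³⁺ at the cathode and Mg²⁺/Mg at the anode, E°cell = +1.604 − (−2.362) = +3.966 V (n = 2).
Rearranging E = E° − (0.0592/n)·log Q gives log Q = 2(+3.966 − (+4.127))/0.0592 = −5.439.
For 2 Ce4+(aq) + Mg(s) → 2 Ce3+(aq) + Mg2+(aq), the reaction quotient is Q = ([Ce3+(aq)]^2·[Mg2+(aq)]) / [Ce4+(aq)]^2.
Substituting the known concentrations and solving, log [Mg2+(aq)] = −1.871 and [Mg2+(aq)] = 0.013 M.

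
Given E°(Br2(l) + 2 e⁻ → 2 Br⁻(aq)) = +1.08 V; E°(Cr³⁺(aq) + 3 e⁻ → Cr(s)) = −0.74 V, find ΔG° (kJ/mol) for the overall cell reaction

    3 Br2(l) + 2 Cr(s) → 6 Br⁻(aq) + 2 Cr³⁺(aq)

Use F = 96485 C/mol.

In the reaction as written Br2(l) is reduced, so the Br₂/Br⁻ couple is the cathode and Cr³⁺/Cr is the anode.
E°cell = +1.08 − (−0.74) = +1.82 V; balancing electrons gives n = 6.
ΔG° = −nFE°cell = −(6)(96485)(+1.82) J/mol = −1054 kJ/mol.

−1054 kJ/mol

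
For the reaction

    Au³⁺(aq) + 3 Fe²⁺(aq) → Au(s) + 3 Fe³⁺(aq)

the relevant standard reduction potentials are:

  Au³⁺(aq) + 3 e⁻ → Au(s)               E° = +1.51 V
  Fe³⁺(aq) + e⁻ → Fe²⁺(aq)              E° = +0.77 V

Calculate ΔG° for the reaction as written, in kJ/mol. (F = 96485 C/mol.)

−214 kJ/mol

In the reaction as written Au³⁺(aq) is reduced, so the Au³⁺/Au couple is the cathode and Fe³⁺/Fe²⁺ is the anode.
E°cell = +1.51 − (+0.77) = +0.74 V; balancing electrons gives n = 3.
ΔG° = −nFE°cell = −(3)(96485)(+0.74) J/mol = −214 kJ/mol.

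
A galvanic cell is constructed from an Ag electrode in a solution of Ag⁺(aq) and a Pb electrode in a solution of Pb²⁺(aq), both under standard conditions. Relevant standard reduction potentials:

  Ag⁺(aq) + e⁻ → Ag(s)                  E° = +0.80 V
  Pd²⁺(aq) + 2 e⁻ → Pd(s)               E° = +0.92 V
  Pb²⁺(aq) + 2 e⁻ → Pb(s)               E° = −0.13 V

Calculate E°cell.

Of the two couples in this cell, the one with the more positive reduction potential is reduced at the cathode: here that is Ag⁺/Ag (+0.80 V); Pb²⁺/Pb (−0.13 V) is the anode.
E°cell = E°(cathode) − E°(anode) = +0.80 − (−0.13) = +0.93 V.

+0.93 V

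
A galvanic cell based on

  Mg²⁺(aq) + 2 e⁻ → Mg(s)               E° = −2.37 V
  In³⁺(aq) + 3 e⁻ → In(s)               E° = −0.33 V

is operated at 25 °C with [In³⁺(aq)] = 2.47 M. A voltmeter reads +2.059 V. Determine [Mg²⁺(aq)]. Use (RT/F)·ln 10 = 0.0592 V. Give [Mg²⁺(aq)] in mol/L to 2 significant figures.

0.42 M

In³⁺/In is the cathode (higher E°); E°cell = −0.33 − (−2.37) = +2.04 V with n = 6.
Since E = E° − (0.0592/n)·log Q, log Q = n(E° − E)/0.0592 = −1.926.
The balanced reaction is 2 In³⁺(aq) + 3 Mg(s) → 2 In(s) + 3 Mg²⁺(aq), so Q = [Mg²⁺(aq)]^3 / [In³⁺(aq)]^2.
Isolating [Mg²⁺(aq)] in Q = 10^{−1.926} yields log [Mg²⁺(aq)] = −0.380, i.e. 0.42 M.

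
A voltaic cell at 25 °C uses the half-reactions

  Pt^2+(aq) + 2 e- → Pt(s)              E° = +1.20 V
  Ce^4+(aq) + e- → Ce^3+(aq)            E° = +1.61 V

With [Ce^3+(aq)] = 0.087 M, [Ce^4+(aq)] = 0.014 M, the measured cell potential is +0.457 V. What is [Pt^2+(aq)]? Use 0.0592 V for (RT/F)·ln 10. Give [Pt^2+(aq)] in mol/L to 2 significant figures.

The Ce⁴⁺/Ce³⁺ couple has the larger reduction potential, so it is the cathode: E°cell = +1.61 − (+1.20) = +0.41 V and n = 2.
Rearranging E = E° − (0.0592/n)·log Q gives log Q = 2(+0.41 − (+0.457))/0.0592 = −1.588.
The balanced reaction is 2 Ce^4+(aq) + Pt(s) → 2 Ce^3+(aq) + Pt^2+(aq), so Q = ([Ce^3+(aq)]^2·[Pt^2+(aq)]) / [Ce^4+(aq)]^2.
Solving for the unknown gives log [Pt^2+(aq)] = −3.175, so [Pt^2+(aq)] ≈ 0.00067 M.

0.00067 M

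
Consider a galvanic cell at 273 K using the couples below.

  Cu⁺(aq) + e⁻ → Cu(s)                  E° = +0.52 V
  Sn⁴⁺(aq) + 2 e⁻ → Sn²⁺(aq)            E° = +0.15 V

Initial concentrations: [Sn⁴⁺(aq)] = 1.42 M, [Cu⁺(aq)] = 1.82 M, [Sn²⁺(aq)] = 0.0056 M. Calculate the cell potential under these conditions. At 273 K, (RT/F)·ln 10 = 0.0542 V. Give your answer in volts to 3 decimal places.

Cu⁺/Cu is reduced (cathode, E° = +0.52 V) and Sn⁴⁺/Sn²⁺ is oxidized (anode).
E°cell = +0.52 − (+0.15) = +0.37 V, with n = 2 electrons transferred.
The balanced reaction is 2 Cu⁺(aq) + Sn²⁺(aq) → 2 Cu(s) + Sn⁴⁺(aq), so Q = [Sn⁴⁺(aq)] / ([Cu⁺(aq)]^2·[Sn²⁺(aq)]) = 76.6 and log Q = 1.884.
By the Nernst equation, E = +0.37 − (0.0542/2)·(1.884) = +0.319 V.

+0.319 V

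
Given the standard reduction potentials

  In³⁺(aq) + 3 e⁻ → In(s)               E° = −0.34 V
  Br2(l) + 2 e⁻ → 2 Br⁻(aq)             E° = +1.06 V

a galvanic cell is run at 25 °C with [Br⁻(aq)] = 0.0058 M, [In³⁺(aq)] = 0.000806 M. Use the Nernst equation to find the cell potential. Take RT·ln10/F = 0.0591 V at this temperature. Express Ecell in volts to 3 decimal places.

Since E°(Br₂/Br⁻) > E°(In³⁺/In), Br₂/Br⁻ serves as the cathode.
E°cell = E°cat − E°an = +1.06 − (−0.34) = +1.40 V; n = 6.
The balanced reaction is 3 Br2(l) + 2 In(s) → 6 Br⁻(aq) + 2 In³⁺(aq), so Q = [Br⁻(aq)]^6·[In³⁺(aq)]^2 = 2.47×10^−20 and log Q = −19.607.
Applying E = E° − (RT ln10/nF)·log Q gives +1.40 − (0.0591/6)(−19.607) = +1.593 V.

+1.593 V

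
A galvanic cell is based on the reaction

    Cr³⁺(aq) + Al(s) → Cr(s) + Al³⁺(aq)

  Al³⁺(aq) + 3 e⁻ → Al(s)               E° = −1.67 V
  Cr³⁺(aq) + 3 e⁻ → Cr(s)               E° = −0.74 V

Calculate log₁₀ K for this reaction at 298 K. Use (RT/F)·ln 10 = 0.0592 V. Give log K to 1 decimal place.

The Cr³⁺/Cr couple is reduced (cathode); E°cell = −0.74 − (−1.67) = +0.93 V with n = 3.
At equilibrium E = 0, so log K = nE°cell / 0.0592 = (3)(+0.93) / 0.0592 = 47.1.

log K = 47.1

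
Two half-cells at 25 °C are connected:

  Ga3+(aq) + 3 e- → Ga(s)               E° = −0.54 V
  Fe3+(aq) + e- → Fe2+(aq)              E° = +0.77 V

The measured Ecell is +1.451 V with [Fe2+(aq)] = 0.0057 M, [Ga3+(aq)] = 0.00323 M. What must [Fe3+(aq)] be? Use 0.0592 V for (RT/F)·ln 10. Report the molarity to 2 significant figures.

With Fe³⁺/Fe²⁺ at the cathode and Ga³⁺/Ga at the anode, E°cell = +0.77 − (−0.54) = +1.31 V (n = 3).
Since E = E° − (0.0592/n)·log Q, log Q = n(E° − E)/0.0592 = −7.145.
The balanced reaction is 3 Fe3+(aq) + Ga(s) → 3 Fe2+(aq) + Ga3+(aq), so Q = ([Fe2+(aq)]^3·[Ga3+(aq)]) / [Fe3+(aq)]^3.
Solving for the unknown gives log [Fe3+(aq)] = −0.693, so [Fe3+(aq)] ≈ 0.20 M.

0.20 M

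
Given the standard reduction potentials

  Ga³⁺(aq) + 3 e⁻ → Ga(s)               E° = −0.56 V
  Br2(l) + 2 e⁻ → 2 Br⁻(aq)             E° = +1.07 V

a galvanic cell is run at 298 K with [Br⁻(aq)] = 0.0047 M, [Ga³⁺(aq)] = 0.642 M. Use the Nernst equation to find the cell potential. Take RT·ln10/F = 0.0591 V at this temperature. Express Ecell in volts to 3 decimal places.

+1.771 V

The Br₂/Br⁻ couple has the more positive E°, so it is the cathode; Ga³⁺/Ga is the anode.
E°cell = +1.07 − (−0.56) = +1.63 V, with n = 6 electrons transferred.
Balancing gives 3 Br2(l) + 2 Ga(s) → 6 Br⁻(aq) + 2 Ga³⁺(aq); hence Q = [Br⁻(aq)]^6·[Ga³⁺(aq)]^2 = 4.44×10^−15 (log Q = −14.352).
Applying E = E° − (RT ln10/nF)·log Q gives +1.63 − (0.0591/6)(−14.352) = +1.771 V.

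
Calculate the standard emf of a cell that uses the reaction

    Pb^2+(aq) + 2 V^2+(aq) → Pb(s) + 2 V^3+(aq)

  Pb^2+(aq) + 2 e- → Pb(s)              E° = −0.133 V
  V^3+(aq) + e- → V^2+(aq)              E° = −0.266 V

Pb^2+(aq) gains electrons, so the Pb²⁺/Pb couple is the cathode; the V³⁺/V²⁺ couple is the anode.
E°cell = E°(cathode) − E°(anode) = −0.133 − (−0.266) = +0.133 V.

+0.133 V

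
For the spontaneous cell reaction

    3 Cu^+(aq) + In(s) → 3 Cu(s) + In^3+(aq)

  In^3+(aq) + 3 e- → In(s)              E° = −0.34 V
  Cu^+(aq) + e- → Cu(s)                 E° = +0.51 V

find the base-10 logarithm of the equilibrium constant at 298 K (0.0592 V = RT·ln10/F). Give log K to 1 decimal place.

log K = 43.1

The Cu⁺/Cu couple is reduced (cathode); E°cell = +0.51 − (−0.34) = +0.85 V with n = 3.
At equilibrium E = 0, so log K = nE°cell / 0.0592 = (3)(+0.85) / 0.0592 = 43.1.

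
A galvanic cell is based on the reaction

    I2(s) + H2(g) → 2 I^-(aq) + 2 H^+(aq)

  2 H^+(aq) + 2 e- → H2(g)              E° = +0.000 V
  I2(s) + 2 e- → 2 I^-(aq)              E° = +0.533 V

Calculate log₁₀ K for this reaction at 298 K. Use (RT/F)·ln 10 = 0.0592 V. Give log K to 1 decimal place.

The I₂/I⁻ couple is reduced (cathode); E°cell = +0.533 − (+0.000) = +0.533 V with n = 2.
At equilibrium E = 0, so log K = nE°cell / 0.0592 = (2)(+0.533) / 0.0592 = 18.0.

log K = 18.0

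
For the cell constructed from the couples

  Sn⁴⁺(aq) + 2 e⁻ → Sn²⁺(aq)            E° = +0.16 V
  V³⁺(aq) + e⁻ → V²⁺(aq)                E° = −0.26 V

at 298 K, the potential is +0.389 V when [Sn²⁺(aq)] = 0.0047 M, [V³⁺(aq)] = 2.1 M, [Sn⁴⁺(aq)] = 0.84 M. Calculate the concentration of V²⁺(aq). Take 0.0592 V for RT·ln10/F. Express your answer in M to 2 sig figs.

The Sn⁴⁺/Sn²⁺ couple has the larger reduction potential, so it is the cathode: E°cell = +0.16 − (−0.26) = +0.42 V and n = 2.
From the Nernst equation, log Q = n(E° − E)/0.0592 = 2·(+0.42 − (+0.389))/0.0592 = 1.047.
The balanced reaction is Sn⁴⁺(aq) + 2 V²⁺(aq) → Sn²⁺(aq) + 2 V³⁺(aq), so Q = ([Sn²⁺(aq)]·[V³⁺(aq)]^2) / ([Sn⁴⁺(aq)]·[V²⁺(aq)]^2).
Substituting the known concentrations and solving, log [V²⁺(aq)] = −1.327 and [V²⁺(aq)] = 0.047 M.

0.047 M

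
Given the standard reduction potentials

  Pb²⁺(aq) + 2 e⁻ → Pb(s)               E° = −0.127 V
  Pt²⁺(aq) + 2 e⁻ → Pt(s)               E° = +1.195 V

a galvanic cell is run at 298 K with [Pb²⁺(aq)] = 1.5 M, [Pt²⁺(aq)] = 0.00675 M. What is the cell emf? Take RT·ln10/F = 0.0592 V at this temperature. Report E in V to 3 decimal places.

+1.253 V

Pt²⁺/Pt is reduced (cathode, E° = +1.195 V) and Pb²⁺/Pb is oxidized (anode).
E°cell = +1.195 − (−0.127) = +1.322 V, with n = 2 electrons transferred.
Balancing gives Pt²⁺(aq) + Pb(s) → Pt(s) + Pb²⁺(aq); hence Q = [Pb²⁺(aq)] / [Pt²⁺(aq)] = 222 (log Q = 2.347).
Applying E = E° − (RT ln10/nF)·log Q gives +1.322 − (0.0592/2)(2.347) = +1.253 V.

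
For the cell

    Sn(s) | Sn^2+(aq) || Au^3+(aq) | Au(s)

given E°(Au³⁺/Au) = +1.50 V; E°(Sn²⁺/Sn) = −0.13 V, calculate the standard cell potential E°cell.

By convention the left-hand electrode in cell notation is the anode (oxidation) and the right-hand electrode is the cathode (reduction).
E°cell = E°(right) − E°(left) = +1.50 − (−0.13) = +1.63 V.

+1.63 V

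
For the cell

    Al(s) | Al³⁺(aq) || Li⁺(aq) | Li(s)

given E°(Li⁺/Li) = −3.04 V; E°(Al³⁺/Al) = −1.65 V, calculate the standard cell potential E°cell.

−1.39 V

By convention the left-hand electrode in cell notation is the anode (oxidation) and the right-hand electrode is the cathode (reduction).
E°cell = E°(right) − E°(left) = −3.04 − (−1.65) = −1.39 V.
The negative sign shows that, as written, the cell would require an external voltage to drive the reaction.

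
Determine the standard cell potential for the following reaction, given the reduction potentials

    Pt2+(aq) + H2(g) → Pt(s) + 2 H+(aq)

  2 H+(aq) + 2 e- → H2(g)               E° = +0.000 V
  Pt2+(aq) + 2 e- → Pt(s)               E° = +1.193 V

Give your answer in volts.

Pt2+(aq) gains electrons, so the Pt²⁺/Pt couple is the cathode; the 2H⁺/H₂ couple is the anode.
E°cell = E°(cathode) − E°(anode) = +1.193 − (+0.000) = +1.193 V.

+1.193 V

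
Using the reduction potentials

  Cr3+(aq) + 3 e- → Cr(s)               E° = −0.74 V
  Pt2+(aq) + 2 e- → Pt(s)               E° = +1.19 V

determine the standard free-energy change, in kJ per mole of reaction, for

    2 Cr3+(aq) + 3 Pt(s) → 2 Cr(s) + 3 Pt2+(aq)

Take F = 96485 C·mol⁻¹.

+1117 kJ/mol

In the reaction as written Cr3+(aq) is reduced, so the Cr³⁺/Cr couple is the cathode and Pt²⁺/Pt is the anode.
E°cell = −0.74 − (+1.19) = −1.93 V; balancing electrons gives n = 6.
ΔG° = −nFE°cell = −(6)(96485)(−1.93) J/mol = +1117 kJ/mol.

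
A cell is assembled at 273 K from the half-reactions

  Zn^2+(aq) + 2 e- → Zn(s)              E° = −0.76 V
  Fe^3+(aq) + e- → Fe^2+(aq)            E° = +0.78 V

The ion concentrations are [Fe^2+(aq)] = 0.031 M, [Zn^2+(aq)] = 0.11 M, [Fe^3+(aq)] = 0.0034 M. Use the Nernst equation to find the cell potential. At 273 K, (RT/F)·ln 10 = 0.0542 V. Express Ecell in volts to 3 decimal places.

The Fe³⁺/Fe²⁺ couple has the more positive E°, so it is the cathode; Zn²⁺/Zn is the anode.
E°cell = E°cat − E°an = +0.78 − (−0.76) = +1.54 V; n = 2.
For the overall reaction 2 Fe^3+(aq) + Zn(s) → 2 Fe^2+(aq) + Zn^2+(aq), Q = ([Fe^2+(aq)]^2·[Zn^2+(aq)]) / [Fe^3+(aq)]^2 = 9.14, giving log Q = 0.961.
E = E° − (0.0542/n)·log Q = +1.54 − (0.0542/2)(0.961) = +1.514 V.

+1.514 V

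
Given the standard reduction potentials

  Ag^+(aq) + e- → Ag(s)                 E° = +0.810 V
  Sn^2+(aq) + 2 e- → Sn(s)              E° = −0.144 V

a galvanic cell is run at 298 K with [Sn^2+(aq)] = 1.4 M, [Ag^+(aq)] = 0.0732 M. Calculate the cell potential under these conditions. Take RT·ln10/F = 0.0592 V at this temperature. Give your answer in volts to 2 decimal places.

Since E°(Ag⁺/Ag) > E°(Sn²⁺/Sn), Ag⁺/Ag serves as the cathode.
E°cell = E°cat − E°an = +0.810 − (−0.144) = +0.954 V; n = 2.
The balanced reaction is 2 Ag^+(aq) + Sn(s) → 2 Ag(s) + Sn^2+(aq), so Q = [Sn^2+(aq)] / [Ag^+(aq)]^2 = 261 and log Q = 2.417.
E = E° − (0.0592/n)·log Q = +0.954 − (0.0592/2)(2.417) = +0.88 V.

+0.88 V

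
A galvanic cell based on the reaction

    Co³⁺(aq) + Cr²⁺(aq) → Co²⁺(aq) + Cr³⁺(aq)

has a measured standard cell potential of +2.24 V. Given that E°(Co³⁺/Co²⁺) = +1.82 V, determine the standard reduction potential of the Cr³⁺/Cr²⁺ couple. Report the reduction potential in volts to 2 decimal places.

In the reaction as written the Co³⁺/Co²⁺ couple is reduced (cathode) and Cr³⁺/Cr²⁺ is oxidized (anode), so E°cell = E°(Co³⁺/Co²⁺) − E°(Cr³⁺/Cr²⁺).
E°(Cr³⁺/Cr²⁺) = E°(cathode) − E°cell = +1.82 − (+2.24) = −0.42 V.

−0.42 V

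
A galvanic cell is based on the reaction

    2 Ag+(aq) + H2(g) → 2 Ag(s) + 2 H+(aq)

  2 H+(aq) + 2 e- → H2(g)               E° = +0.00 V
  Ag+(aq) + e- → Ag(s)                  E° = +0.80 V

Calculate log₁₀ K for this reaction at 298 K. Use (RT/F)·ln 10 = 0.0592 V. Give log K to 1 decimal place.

The Ag⁺/Ag couple is reduced (cathode); E°cell = +0.80 − (+0.00) = +0.80 V with n = 2.
At equilibrium E = 0, so log K = nE°cell / 0.0592 = (2)(+0.80) / 0.0592 = 27.0.

log K = 27.0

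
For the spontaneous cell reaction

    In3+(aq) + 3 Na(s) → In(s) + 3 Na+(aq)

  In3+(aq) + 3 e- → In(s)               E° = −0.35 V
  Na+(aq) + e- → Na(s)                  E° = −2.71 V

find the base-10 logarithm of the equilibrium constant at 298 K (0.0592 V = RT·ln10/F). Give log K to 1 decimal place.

log K = 119.6

The In³⁺/In couple is reduced (cathode); E°cell = −0.35 − (−2.71) = +2.36 V with n = 3.
At equilibrium E = 0, so log K = nE°cell / 0.0592 = (3)(+2.36) / 0.0592 = 119.6.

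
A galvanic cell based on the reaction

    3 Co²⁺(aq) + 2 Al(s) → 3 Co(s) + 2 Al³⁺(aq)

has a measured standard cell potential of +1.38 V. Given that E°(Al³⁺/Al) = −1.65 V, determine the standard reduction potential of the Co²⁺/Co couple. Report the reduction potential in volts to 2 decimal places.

In the reaction as written the Co²⁺/Co couple is reduced (cathode) and Al³⁺/Al is oxidized (anode), so E°cell = E°(Co²⁺/Co) − E°(Al³⁺/Al).
E°(Co²⁺/Co) = E°cell + E°(anode) = +1.38 + (−1.65) = −0.27 V.

−0.27 V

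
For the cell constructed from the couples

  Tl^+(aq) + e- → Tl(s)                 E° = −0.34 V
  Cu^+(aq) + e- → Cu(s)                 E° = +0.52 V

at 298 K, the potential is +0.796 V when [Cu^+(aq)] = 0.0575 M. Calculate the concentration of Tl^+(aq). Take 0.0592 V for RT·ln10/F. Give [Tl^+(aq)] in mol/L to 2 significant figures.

With Cu⁺/Cu at the cathode and Tl⁺/Tl at the anode, E°cell = +0.52 − (−0.34) = +0.86 V (n = 1).
Rearranging E = E° − (0.0592/n)·log Q gives log Q = 1(+0.86 − (+0.796))/0.0592 = 1.081.
The balanced reaction is Cu^+(aq) + Tl(s) → Cu(s) + Tl^+(aq), so Q = [Tl^+(aq)] / [Cu^+(aq)].
Isolating [Tl^+(aq)] in Q = 10^{1.081} yields log [Tl^+(aq)] = −0.159, i.e. 0.69 M.

0.69 M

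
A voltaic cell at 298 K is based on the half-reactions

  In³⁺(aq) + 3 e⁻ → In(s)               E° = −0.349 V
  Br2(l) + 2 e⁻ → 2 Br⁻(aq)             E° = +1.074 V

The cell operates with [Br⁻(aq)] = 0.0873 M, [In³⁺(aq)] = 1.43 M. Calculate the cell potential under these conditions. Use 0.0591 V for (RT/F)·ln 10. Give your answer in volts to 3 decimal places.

Since E°(Br₂/Br⁻) > E°(In³⁺/In), Br₂/Br⁻ serves as the cathode.
E°cell = E°cat − E°an = +1.074 − (−0.349) = +1.423 V; n = 6.
Balancing gives 3 Br2(l) + 2 In(s) → 6 Br⁻(aq) + 2 In³⁺(aq); hence Q = [Br⁻(aq)]^6·[In³⁺(aq)]^2 = 9.05×10^−7 (log Q = −6.043).
Applying E = E° − (RT ln10/nF)·log Q gives +1.423 − (0.0591/6)(−6.043) = +1.483 V.

+1.483 V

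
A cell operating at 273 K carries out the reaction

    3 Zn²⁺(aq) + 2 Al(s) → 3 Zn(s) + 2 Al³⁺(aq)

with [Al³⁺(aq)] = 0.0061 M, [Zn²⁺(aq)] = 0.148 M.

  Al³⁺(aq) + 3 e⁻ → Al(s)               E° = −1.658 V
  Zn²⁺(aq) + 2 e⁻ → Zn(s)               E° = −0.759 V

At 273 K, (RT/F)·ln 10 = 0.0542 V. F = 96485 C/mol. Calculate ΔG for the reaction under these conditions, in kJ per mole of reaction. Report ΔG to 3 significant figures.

The standard cell potential is −0.759 − (−1.658) = +0.899 V, with n = 6 electrons in the balanced equation.
Q = [Al³⁺(aq)]^2 / [Zn²⁺(aq)]^3 = 0.0115, so log Q = −1.940 and E = +0.899 − (0.0542/6)(−1.940) = +0.9165 V.
ΔG = −nFE = −(6)(96485)(+0.9165) J/mol = −531 kJ/mol.

−531 kJ/mol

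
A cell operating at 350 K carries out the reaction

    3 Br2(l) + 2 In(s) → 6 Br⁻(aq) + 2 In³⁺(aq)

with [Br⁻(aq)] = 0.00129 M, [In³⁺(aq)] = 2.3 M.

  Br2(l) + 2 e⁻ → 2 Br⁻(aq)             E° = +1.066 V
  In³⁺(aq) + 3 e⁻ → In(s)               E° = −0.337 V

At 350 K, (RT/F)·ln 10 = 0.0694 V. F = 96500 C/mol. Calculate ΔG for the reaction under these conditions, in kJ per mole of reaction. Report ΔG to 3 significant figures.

−924 kJ/mol

The standard cell potential is +1.066 − (−0.337) = +1.403 V, with n = 6 electrons in the balanced equation.
Here Q = [Br⁻(aq)]^6·[In³⁺(aq)]^2 = 2.44×10^−17 (log Q = −16.613), giving E = +1.403 − (0.0694/6)·(−16.613) = +1.5952 V.
ΔG = −nFE = −(6)(96500)(+1.5952) J/mol = −924 kJ/mol.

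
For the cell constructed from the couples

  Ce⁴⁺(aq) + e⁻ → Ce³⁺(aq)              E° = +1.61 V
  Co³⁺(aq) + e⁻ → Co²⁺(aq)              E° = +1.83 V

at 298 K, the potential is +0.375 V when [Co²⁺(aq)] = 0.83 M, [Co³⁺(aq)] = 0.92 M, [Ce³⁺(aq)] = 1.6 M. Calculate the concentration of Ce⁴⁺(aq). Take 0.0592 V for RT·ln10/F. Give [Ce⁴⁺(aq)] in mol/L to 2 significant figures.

With Co³⁺/Co²⁺ at the cathode and Ce⁴⁺/Ce³⁺ at the anode, E°cell = +1.83 − (+1.61) = +0.22 V (n = 1).
Since E = E° − (0.0592/n)·log Q, log Q = n(E° − E)/0.0592 = −2.618.
The balanced reaction is Co³⁺(aq) + Ce³⁺(aq) → Co²⁺(aq) + Ce⁴⁺(aq), so Q = ([Co²⁺(aq)]·[Ce⁴⁺(aq)]) / ([Co³⁺(aq)]·[Ce³⁺(aq)]).
Solving for the unknown gives log [Ce⁴⁺(aq)] = −2.369, so [Ce⁴⁺(aq)] ≈ 0.0043 M.

0.0043 M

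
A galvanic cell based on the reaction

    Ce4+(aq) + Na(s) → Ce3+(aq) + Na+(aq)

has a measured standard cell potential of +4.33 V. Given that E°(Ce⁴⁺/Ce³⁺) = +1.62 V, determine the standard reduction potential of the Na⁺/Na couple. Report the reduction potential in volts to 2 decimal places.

In the reaction as written the Ce⁴⁺/Ce³⁺ couple is reduced (cathode) and Na⁺/Na is oxidized (anode), so E°cell = E°(Ce⁴⁺/Ce³⁺) − E°(Na⁺/Na).
E°(Na⁺/Na) = E°(cathode) − E°cell = +1.62 − (+4.33) = −2.71 V.

−2.71 V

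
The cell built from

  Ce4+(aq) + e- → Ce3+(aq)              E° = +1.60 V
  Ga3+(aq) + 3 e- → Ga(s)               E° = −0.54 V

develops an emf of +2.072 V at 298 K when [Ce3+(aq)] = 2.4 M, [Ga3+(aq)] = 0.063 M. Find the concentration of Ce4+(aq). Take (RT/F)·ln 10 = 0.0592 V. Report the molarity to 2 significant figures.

0.068 M

With Ce⁴⁺/Ce³⁺ at the cathode and Ga³⁺/Ga at the anode, E°cell = +1.60 − (−0.54) = +2.14 V (n = 3).
Rearranging E = E° − (0.0592/n)·log Q gives log Q = 3(+2.14 − (+2.072))/0.0592 = 3.446.
Balancing electrons gives 3 Ce4+(aq) + Ga(s) → 3 Ce3+(aq) + Ga3+(aq); thus Q = ([Ce3+(aq)]^3·[Ga3+(aq)]) / [Ce4+(aq)]^3.
Substituting the known concentrations and solving, log [Ce4+(aq)] = −1.169 and [Ce4+(aq)] = 0.068 M.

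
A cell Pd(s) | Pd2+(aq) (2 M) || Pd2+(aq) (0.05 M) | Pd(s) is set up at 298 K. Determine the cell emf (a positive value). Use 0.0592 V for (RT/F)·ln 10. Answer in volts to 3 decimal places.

For a concentration cell E°cell = 0, since both electrodes use the same couple.
The compartment with the higher Pd2+(aq) concentration (2 M) acts as the cathode; ions are reduced there and produced at the dilute (0.05 M) anode.
With n = 2, Ecell = −(0.0592/2)·log([dilute]/[conc]) = −(0.0592/2)·log(0.05/2) = +0.047 V.

0.047 V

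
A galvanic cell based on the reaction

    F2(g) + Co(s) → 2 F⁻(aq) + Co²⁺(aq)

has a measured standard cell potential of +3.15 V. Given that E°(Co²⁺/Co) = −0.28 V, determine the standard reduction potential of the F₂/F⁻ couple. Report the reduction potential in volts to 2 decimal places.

In the reaction as written the F₂/F⁻ couple is reduced (cathode) and Co²⁺/Co is oxidized (anode), so E°cell = E°(F₂/F⁻) − E°(Co²⁺/Co).
E°(F₂/F⁻) = E°cell + E°(anode) = +3.15 + (−0.28) = +2.87 V.

+2.87 V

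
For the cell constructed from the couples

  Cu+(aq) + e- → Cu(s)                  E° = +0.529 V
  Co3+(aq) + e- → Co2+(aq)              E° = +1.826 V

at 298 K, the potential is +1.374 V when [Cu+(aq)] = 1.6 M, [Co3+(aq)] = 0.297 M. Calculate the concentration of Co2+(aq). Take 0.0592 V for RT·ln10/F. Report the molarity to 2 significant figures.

The Co³⁺/Co²⁺ couple has the larger reduction potential, so it is the cathode: E°cell = +1.826 − (+0.529) = +1.297 V and n = 1.
From the Nernst equation, log Q = n(E° − E)/0.0592 = 1·(+1.297 − (+1.374))/0.0592 = −1.301.
For Co3+(aq) + Cu(s) → Co2+(aq) + Cu+(aq), the reaction quotient is Q = ([Co2+(aq)]·[Cu+(aq)]) / [Co3+(aq)].
Solving for the unknown gives log [Co2+(aq)] = −2.032, so [Co2+(aq)] ≈ 0.0093 M.

0.0093 M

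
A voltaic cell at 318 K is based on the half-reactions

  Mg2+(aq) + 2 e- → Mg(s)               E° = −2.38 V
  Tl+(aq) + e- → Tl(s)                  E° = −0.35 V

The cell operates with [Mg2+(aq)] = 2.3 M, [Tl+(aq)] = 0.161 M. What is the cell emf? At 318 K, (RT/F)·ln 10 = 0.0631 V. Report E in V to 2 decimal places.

+1.97 V

The Tl⁺/Tl couple has the more positive E°, so it is the cathode; Mg²⁺/Mg is the anode.
E°cell = −0.35 − (−2.38) = +2.03 V, with n = 2 electrons transferred.
The balanced reaction is 2 Tl+(aq) + Mg(s) → 2 Tl(s) + Mg2+(aq), so Q = [Mg2+(aq)] / [Tl+(aq)]^2 = 88.7 and log Q = 1.948.
E = E° − (0.0631/n)·log Q = +2.03 − (0.0631/2)(1.948) = +1.97 V.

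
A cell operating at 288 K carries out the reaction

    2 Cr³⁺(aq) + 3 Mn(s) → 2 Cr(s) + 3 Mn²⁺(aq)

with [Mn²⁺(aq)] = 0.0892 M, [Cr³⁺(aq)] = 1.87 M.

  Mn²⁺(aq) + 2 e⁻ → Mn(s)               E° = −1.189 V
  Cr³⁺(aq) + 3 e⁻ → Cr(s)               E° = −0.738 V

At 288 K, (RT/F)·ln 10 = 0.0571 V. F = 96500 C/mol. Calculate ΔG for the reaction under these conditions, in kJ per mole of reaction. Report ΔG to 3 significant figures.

E°cell = −0.738 − (−1.189) = +0.451 V; the balanced reaction transfers n = 6 electrons.
The reaction quotient is [Mn²⁺(aq)]^3 / [Cr³⁺(aq)]^2 = 0.000203; by Nernst, E = +0.451 − (0.0571/6)(−3.693) = +0.4861 V.
Then ΔG = −nFE = −6 × 96500 × +0.4861 J/mol = −281 kJ/mol.

−281 kJ/mol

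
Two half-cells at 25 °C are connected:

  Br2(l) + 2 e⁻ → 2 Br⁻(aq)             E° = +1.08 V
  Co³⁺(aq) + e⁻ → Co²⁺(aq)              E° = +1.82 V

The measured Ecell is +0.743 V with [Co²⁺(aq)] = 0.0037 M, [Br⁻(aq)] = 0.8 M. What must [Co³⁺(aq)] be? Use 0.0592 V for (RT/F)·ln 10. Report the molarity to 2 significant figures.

With Co³⁺/Co²⁺ at the cathode and Br₂/Br⁻ at the anode, E°cell = +1.82 − (+1.08) = +0.74 V (n = 2).
Rearranging E = E° − (0.0592/n)·log Q gives log Q = 2(+0.74 − (+0.743))/0.0592 = −0.101.
The balanced reaction is 2 Co³⁺(aq) + 2 Br⁻(aq) → 2 Co²⁺(aq) + Br2(l), so Q = [Co²⁺(aq)]^2 / ([Co³⁺(aq)]^2·[Br⁻(aq)]^2).
Solving for the unknown gives log [Co³⁺(aq)] = −2.284, so [Co³⁺(aq)] ≈ 0.0052 M.

0.0052 M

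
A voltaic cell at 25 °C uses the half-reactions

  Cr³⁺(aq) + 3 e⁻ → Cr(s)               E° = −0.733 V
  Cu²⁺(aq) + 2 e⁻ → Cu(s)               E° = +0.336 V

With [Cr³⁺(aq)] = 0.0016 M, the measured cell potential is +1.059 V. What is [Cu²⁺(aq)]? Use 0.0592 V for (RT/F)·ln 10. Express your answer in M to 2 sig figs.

With Cu²⁺/Cu at the cathode and Cr³⁺/Cr at the anode, E°cell = +0.336 − (−0.733) = +1.069 V (n = 6).
From the Nernst equation, log Q = n(E° − E)/0.0592 = 6·(+1.069 − (+1.059))/0.0592 = 1.014.
For 3 Cu²⁺(aq) + 2 Cr(s) → 3 Cu(s) + 2 Cr³⁺(aq), the reaction quotient is Q = [Cr³⁺(aq)]^2 / [Cu²⁺(aq)]^3.
Solving for the unknown gives log [Cu²⁺(aq)] = −2.202, so [Cu²⁺(aq)] ≈ 0.0063 M.

0.0063 M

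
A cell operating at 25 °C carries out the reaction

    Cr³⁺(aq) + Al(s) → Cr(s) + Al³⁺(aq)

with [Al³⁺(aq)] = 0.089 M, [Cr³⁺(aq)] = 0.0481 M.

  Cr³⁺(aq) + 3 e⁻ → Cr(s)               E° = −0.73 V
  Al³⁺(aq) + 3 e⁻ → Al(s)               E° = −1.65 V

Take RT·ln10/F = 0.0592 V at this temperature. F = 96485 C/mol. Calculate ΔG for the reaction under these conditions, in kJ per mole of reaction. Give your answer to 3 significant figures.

−265 kJ/mol

The standard cell potential is −0.73 − (−1.65) = +0.92 V, with n = 3 electrons in the balanced equation.
Here Q = [Al³⁺(aq)] / [Cr³⁺(aq)] = 1.85 (log Q = 0.267), giving E = +0.92 − (0.0592/3)·(0.267) = +0.9147 V.
Then ΔG = −nFE = −3 × 96485 × +0.9147 J/mol = −265 kJ/mol.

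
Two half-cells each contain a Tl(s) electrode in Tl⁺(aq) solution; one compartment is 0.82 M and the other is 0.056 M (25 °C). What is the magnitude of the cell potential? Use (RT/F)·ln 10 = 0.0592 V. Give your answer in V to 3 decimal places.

0.069 V

For a concentration cell E°cell = 0, since both electrodes use the same couple.
The compartment with the higher Tl⁺(aq) concentration (0.82 M) acts as the cathode; ions are reduced there and produced at the dilute (0.056 M) anode.
With n = 1, Ecell = −(0.0592/1)·log([dilute]/[conc]) = −(0.0592/1)·log(0.056/0.82) = +0.069 V.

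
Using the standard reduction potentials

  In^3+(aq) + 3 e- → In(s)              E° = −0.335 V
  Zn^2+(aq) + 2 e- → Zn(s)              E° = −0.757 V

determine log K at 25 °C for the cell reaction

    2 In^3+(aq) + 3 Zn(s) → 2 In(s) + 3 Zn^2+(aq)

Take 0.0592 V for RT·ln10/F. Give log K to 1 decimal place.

log K = 42.8

The In³⁺/In couple is reduced (cathode); E°cell = −0.335 − (−0.757) = +0.422 V with n = 6.
At equilibrium E = 0, so log K = nE°cell / 0.0592 = (6)(+0.422) / 0.0592 = 42.8.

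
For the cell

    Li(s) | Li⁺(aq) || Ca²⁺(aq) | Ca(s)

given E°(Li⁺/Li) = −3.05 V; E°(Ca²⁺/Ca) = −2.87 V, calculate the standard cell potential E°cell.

By convention the left-hand electrode in cell notation is the anode (oxidation) and the right-hand electrode is the cathode (reduction).
E°cell = E°(right) − E°(left) = −2.87 − (−3.05) = +0.18 V.

+0.18 V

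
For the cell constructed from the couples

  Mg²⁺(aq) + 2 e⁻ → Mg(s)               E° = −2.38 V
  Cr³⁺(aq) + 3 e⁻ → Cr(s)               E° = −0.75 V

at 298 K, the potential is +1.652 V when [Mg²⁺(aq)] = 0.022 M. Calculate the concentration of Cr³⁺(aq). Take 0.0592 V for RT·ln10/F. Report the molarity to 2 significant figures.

Cr³⁺/Cr is the cathode (higher E°); E°cell = −0.75 − (−2.38) = +1.63 V with n = 6.
Since E = E° − (0.0592/n)·log Q, log Q = n(E° − E)/0.0592 = −2.230.
The balanced reaction is 2 Cr³⁺(aq) + 3 Mg(s) → 2 Cr(s) + 3 Mg²⁺(aq), so Q = [Mg²⁺(aq)]^3 / [Cr³⁺(aq)]^2.
Solving for the unknown gives log [Cr³⁺(aq)] = −1.371, so [Cr³⁺(aq)] ≈ 0.043 M.

0.043 M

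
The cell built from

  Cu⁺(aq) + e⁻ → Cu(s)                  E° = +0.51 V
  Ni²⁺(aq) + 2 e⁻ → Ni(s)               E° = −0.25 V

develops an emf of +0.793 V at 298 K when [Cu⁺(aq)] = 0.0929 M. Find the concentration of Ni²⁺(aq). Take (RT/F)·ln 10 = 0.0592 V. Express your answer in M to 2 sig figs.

With Cu⁺/Cu at the cathode and Ni²⁺/Ni at the anode, E°cell = +0.51 − (−0.25) = +0.76 V (n = 2).
Rearranging E = E° − (0.0592/n)·log Q gives log Q = 2(+0.76 − (+0.793))/0.0592 = −1.115.
The balanced reaction is 2 Cu⁺(aq) + Ni(s) → 2 Cu(s) + Ni²⁺(aq), so Q = [Ni²⁺(aq)] / [Cu⁺(aq)]^2.
Substituting the known concentrations and solving, log [Ni²⁺(aq)] = −3.179 and [Ni²⁺(aq)] = 0.00066 M.

0.00066 M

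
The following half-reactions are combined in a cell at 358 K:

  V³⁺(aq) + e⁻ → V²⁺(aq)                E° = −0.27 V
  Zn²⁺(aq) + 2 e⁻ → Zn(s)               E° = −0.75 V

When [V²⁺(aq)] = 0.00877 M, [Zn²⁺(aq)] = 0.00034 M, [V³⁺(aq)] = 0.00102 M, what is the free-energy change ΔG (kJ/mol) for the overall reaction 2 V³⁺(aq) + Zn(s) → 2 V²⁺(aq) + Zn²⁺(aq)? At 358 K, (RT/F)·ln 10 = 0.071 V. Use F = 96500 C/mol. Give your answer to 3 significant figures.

−104 kJ/mol

With V³⁺/V²⁺ reduced at the cathode, E°cell = −0.27 − (−0.75) = +0.48 V and n = 2.
Here Q = ([V²⁺(aq)]^2·[Zn²⁺(aq)]) / [V³⁺(aq)]^2 = 0.0251 (log Q = −1.600), giving E = +0.48 − (0.071/2)·(−1.600) = +0.5368 V.
Then ΔG = −nFE = −2 × 96500 × +0.5368 J/mol = −104 kJ/mol.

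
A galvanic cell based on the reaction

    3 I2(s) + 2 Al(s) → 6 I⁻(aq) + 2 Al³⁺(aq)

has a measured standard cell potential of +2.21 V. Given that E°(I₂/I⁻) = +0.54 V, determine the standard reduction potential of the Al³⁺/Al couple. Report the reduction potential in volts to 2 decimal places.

−1.67 V

In the reaction as written the I₂/I⁻ couple is reduced (cathode) and Al³⁺/Al is oxidized (anode), so E°cell = E°(I₂/I⁻) − E°(Al³⁺/Al).
E°(Al³⁺/Al) = E°(cathode) − E°cell = +0.54 − (+2.21) = −1.67 V.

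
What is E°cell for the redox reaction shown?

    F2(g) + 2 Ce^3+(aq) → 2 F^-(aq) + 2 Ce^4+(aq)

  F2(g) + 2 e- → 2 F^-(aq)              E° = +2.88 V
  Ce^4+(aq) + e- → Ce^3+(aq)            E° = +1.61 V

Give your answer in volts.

+1.27 V

F2(g) gains electrons, so the F₂/F⁻ couple is the cathode; the Ce⁴⁺/Ce³⁺ couple is the anode.
E°cell = E°(cathode) − E°(anode) = +2.88 − (+1.61) = +1.27 V.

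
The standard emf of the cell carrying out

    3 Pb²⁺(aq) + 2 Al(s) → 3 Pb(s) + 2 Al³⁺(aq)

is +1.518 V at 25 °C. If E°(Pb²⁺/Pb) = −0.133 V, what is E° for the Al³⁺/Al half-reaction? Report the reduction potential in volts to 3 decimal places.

−1.651 V

In the reaction as written the Pb²⁺/Pb couple is reduced (cathode) and Al³⁺/Al is oxidized (anode), so E°cell = E°(Pb²⁺/Pb) − E°(Al³⁺/Al).
E°(Al³⁺/Al) = E°(cathode) − E°cell = −0.133 − (+1.518) = −1.651 V.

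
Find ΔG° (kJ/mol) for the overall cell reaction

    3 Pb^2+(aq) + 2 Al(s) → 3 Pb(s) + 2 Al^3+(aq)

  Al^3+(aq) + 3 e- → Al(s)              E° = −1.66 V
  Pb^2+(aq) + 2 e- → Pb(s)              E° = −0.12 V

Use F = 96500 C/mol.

In the reaction as written Pb^2+(aq) is reduced, so the Pb²⁺/Pb couple is the cathode and Al³⁺/Al is the anode.
E°cell = −0.12 − (−1.66) = +1.54 V; balancing electrons gives n = 6.
ΔG° = −nFE°cell = −(6)(96500)(+1.54) J/mol = −892 kJ/mol.

−892 kJ/mol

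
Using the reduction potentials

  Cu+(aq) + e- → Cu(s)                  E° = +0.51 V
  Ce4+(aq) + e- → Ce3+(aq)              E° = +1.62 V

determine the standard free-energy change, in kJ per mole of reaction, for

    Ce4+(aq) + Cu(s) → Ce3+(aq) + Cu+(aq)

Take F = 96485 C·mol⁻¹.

−107 kJ/mol

In the reaction as written Ce4+(aq) is reduced, so the Ce⁴⁺/Ce³⁺ couple is the cathode and Cu⁺/Cu is the anode.
E°cell = +1.62 − (+0.51) = +1.11 V; balancing electrons gives n = 1.
ΔG° = −nFE°cell = −(1)(96485)(+1.11) J/mol = −107 kJ/mol.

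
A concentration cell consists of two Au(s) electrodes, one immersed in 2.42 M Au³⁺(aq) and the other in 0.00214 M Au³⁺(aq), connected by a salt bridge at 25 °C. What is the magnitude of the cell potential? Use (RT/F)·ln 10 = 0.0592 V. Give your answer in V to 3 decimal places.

For a concentration cell E°cell = 0, since both electrodes use the same couple.
The compartment with the higher Au³⁺(aq) concentration (2.42 M) acts as the cathode; ions are reduced there and produced at the dilute (0.00214 M) anode.
With n = 3, Ecell = −(0.0592/3)·log([dilute]/[conc]) = −(0.0592/3)·log(0.00214/2.42) = +0.060 V.

0.060 V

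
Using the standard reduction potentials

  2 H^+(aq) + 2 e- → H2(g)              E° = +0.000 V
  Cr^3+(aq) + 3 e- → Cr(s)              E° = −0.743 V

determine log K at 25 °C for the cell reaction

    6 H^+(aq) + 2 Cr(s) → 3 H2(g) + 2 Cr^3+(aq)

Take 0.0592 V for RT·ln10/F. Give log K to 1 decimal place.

The 2H⁺/H₂ couple is reduced (cathode); E°cell = +0.000 − (−0.743) = +0.743 V with n = 6.
At equilibrium E = 0, so log K = nE°cell / 0.0592 = (6)(+0.743) / 0.0592 = 75.3.

log K = 75.3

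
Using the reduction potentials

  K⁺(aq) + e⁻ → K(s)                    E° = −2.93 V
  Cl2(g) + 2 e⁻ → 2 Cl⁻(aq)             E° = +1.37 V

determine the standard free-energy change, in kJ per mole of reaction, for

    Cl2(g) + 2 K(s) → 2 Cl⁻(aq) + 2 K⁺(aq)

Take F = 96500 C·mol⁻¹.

−830 kJ/mol

In the reaction as written Cl2(g) is reduced, so the Cl₂/Cl⁻ couple is the cathode and K⁺/K is the anode.
E°cell = +1.37 − (−2.93) = +4.30 V; balancing electrons gives n = 2.
ΔG° = −nFE°cell = −(2)(96500)(+4.30) J/mol = −830 kJ/mol.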